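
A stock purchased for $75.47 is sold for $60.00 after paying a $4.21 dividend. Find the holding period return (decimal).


Formula: HPR = (P1 - P0 + D) / P0
Gain: $60.00 - $75.47 + $4.21 = -$11.26
HPR = -$11.26 / $75.47 = -0.1492

-0.1492


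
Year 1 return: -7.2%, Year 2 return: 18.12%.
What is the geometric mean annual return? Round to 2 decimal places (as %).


Formula: Geometric mean = ((1+r1)*(1+r2))^(1/2) - 1
Product: (1 + -0.072) * (1 + 0.1812) = 0.928 * 1.1812 = 1.096154
Square root: 1.096154^0.5 = 1.046974
Geometric mean = 1.046974 - 1 = 0.046974
As percentage: 4.70%

4.70%


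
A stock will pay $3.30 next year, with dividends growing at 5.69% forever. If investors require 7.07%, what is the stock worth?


Formula: P = D1 / (r - g)
Spread: r - g = 0.0707 - 0.0569 = 0.0138
Substituting: P = $3.30 / 0.0138
P = $239.13

$239.13


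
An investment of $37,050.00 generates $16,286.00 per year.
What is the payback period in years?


Formula: Payback = investment / annual cash flow
Substituting: Payback = $37,050.00 / $16,286.00
Payback = 2.275 years

2.275 years


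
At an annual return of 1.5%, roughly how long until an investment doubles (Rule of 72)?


Formula: Years ≈ 72 / r
Substituting: Years ≈ 72 / 1.5
Years ≈ 48.0

48.0 years


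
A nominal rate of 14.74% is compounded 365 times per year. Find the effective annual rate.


Formula: EAR = (1 + r/m)^m - 1
Period rate: r/m = 0.1474 / 365 = 0.000404
Compounding: (1 + 0.000404)^365 = 1.158783
EAR = 1.158783 - 1 = 0.158783

0.158783


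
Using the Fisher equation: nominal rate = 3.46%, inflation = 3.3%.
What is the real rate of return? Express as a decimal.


Formula: (1 + r_real) = (1 + r_nom) / (1 + inflation)
Substituting: (1 + r_real) = 1.0346 / 1.033
(1 + r_real) = 1.001549
r_real = 1.001549 - 1 = 0.001549

0.001549


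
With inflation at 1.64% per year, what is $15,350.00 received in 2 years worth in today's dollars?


Formula: Real value = nominal / (1 + inflation)^years
Price level: (1 + 0.0164)^2 = 1.033069
Real value = $15,350.00 / 1.033069 = $14,858.64

$14,858.64


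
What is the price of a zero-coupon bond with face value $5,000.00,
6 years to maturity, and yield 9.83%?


Formula: Price = FV / (1 + r)^n
Substituting: Price = $5,000.00 / (1 + 0.0983)^6
Discount factor: (1.0983)^6 = 1.755197
Price = $5,000.00 / 1.755197 = $2,848.68

$2,848.68


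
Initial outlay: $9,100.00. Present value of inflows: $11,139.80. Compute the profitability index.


Formula: PI = PV(cash flows) / initial investment
Substituting: PI = $11,139.80 / $9,100.00
PI = 1.2242

1.2242


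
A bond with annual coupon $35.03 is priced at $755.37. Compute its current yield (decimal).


Formula: Current yield = annual coupon / price
Substituting: CY = $35.03 / $755.37
CY = 0.046375

0.046375


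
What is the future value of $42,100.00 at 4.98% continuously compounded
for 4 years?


Formula: FV = P * e^(r*t)
Exponent: r*t = 0.0498 * 4 = 0.1992
e^(0.1992) = 1.220426
FV = $42,100.00 * 1.220426 = $51,379.94

$51,379.94


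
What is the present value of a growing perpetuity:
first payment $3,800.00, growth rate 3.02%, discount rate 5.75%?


Formula: PV = C / (r - g)
Spread: r - g = 0.0575 - 0.0302 = 0.0273
Substituting: PV = $3,800.00 / 0.0273
PV = $139,194.14

$139,194.14


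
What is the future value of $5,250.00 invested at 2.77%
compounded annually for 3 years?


Formula: FV = P * (1 + r)^n
Substituting: FV = $5,250.00 * (1 + 0.0277)^3
Growth factor: (1.0277)^3 = 1.085423
FV = $5,250.00 * 1.085423 = $5,698.47

$5,698.47


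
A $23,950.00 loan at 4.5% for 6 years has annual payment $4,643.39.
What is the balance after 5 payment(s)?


Formula: Balance = PV*(1+r)^k - PMT*((1+r)^k - 1)/r
Growth: (1 + 0.045)^5 = 1.246182
Accumulated factor: ((1+r)^k - 1)/r = 5.47071
Balance = $23,950.00 * 1.246182 - $4,643.39 * 5.47071
Balance = $4,443.42

$4,443.42


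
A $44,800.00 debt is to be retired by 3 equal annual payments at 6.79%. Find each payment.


Formula: PMT = PV * r / (1 - (1+r)^(-n))
Denominator: 1 - (1 + 0.0679)^(-3) = 0.178877
Numerator: $44,800.00 * 0.0679 = 3041.92
PMT = 3041.92 / 0.178877 = $17,005.66

$17,005.66


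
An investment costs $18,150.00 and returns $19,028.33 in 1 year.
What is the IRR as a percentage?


Formula: IRR = C1/C0 - 1
Substituting: IRR = $19,028.33 / $18,150.00 - 1
Ratio: 1.048393 - 1 = 0.048393
IRR = 4.8393%

4.8393%


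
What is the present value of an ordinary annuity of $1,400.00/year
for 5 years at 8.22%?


Formula: PV = PMT * (1 - (1+r)^(-n)) / r
Discount factor: (1 + 0.0822)^(-5) = 0.673693
Bracket: 1 - 0.673693 = 0.326307
PV = $1,400.00 * 0.326307 / 0.0822 = $5,557.53

$5,557.53


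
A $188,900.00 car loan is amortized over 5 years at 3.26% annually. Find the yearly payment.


Formula: PMT = PV * r / (1 - (1+r)^(-n))
Denominator: 1 - (1 + 0.0326)^(-5) = 0.148197
Numerator: $188,900.00 * 0.0326 = 6158.14
PMT = 6158.14 / 0.148197 = $41,553.87

$41,553.87


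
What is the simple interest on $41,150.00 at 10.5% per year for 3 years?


Formula: I = P * r * t
Substituting: I = $41,150.00 * 0.105 * 3
Step: I = $41,150.00 * 0.315
I = $12,962.25

$12,962.25


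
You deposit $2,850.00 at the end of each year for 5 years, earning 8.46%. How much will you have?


Formula: FV = PMT * ((1+r)^n - 1) / r
Growth factor: (1 + 0.0846)^5 = 1.500887
Numerator: 1.500887 - 1 = 0.500887
FV = $2,850.00 * 0.500887 / 0.0846 = $16,873.85

$16,873.85


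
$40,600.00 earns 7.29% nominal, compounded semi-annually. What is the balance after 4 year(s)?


Formula: FV = P * (1 + r/m)^(m*t)
Period rate: r/m = 0.0729 / 2 = 0.03645
Total periods: m*t = 2 * 4 = 8
Growth factor: (1 + 0.03645)^8 = 1.33164
FV = $40,600.00 * 1.33164 = $54,064.59

$54,064.59


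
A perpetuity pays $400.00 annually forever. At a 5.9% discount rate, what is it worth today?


Formula: PV = C / r
Substituting: PV = $400.00 / 0.059
PV = $6,779.66

$6,779.66


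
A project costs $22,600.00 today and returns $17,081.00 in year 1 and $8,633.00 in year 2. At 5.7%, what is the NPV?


Formula: NPV = C0 + C1/(1+r) + C2/(1+r)^2
Discount C1: $17,081.00 / (1 + 0.057) = $16,159.89
Discount C2: $8,633.00 / (1 + 0.057)^2 = $7,727.02
NPV = -$22,600.00 + $16,159.89 + $7,727.02 = $1,286.90

$1,286.90


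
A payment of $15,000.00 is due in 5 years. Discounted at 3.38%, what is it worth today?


Formula: PV = FV / (1 + r)^n
Substituting: PV = $15,000.00 / (1 + 0.0338)^5
Discount factor: (1.0338)^5 = 1.180817
PV = $15,000.00 / 1.180817 = $12,703.07

$12,703.07


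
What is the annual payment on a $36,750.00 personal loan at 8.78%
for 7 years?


Formula: PMT = PV * r / (1 - (1+r)^(-n))
Denominator: 1 - (1 + 0.0878)^(-7) = 0.445174
Numerator: $36,750.00 * 0.0878 = 3226.65
PMT = 3226.65 / 0.445174 = $7,248.06

$7,248.06


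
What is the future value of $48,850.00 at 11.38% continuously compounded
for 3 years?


Formula: FV = P * e^(r*t)
Exponent: r*t = 0.1138 * 3 = 0.3414
e^(0.3414) = 1.406916
FV = $48,850.00 * 1.406916 = $68,727.84

$68,727.84


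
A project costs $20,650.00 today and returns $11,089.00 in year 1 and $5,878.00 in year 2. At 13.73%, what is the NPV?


Formula: NPV = C0 + C1/(1+r) + C2/(1+r)^2
Discount C1: $11,089.00 / (1 + 0.1373) = $9,750.29
Discount C2: $5,878.00 / (1 + 0.1373)^2 = $4,544.43
NPV = -$20,650.00 + $9,750.29 + $4,544.43 = -$6,355.28

-$6,355.28


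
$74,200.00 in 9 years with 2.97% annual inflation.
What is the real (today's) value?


Formula: Real value = nominal / (1 + inflation)^years
Price level: (1 + 0.0297)^9 = 1.301357
Real value = $74,200.00 / 1.301357 = $57,017.41

$57,017.41


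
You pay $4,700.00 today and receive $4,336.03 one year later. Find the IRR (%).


Formula: IRR = C1/C0 - 1
Substituting: IRR = $4,336.03 / $4,700.00 - 1
Ratio: 0.92256 - 1 = -0.07744
IRR = -7.744%

-7.744%


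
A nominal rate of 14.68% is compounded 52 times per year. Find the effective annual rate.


Formula: EAR = (1 + r/m)^m - 1
Period rate: r/m = 0.1468 / 52 = 0.002823
Compounding: (1 + 0.002823)^52 = 1.157883
EAR = 1.157883 - 1 = 0.157883

0.157883


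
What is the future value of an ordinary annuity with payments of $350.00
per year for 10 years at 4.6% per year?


Formula: FV = PMT * ((1+r)^n - 1) / r
Growth factor: (1 + 0.046)^10 = 1.567895
Numerator: 1.567895 - 1 = 0.567895
FV = $350.00 * 0.567895 / 0.046 = $4,320.94

$4,320.94


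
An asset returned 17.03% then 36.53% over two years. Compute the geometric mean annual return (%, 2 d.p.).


Formula: Geometric mean = ((1+r1)*(1+r2))^(1/2) - 1
Product: (1 + 0.1703) * (1 + 0.3653) = 1.1703 * 1.3653 = 1.597811
Square root: 1.597811^0.5 = 1.264045
Geometric mean = 1.264045 - 1 = 0.264045
As percentage: 26.40%

26.40%


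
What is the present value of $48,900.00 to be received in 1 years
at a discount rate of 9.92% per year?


Formula: PV = FV / (1 + r)^n
Substituting: PV = $48,900.00 / (1 + 0.0992)^1
Discount factor: (1.0992)^1 = 1.0992
PV = $48,900.00 / 1.0992 = $44,486.90

$44,486.90


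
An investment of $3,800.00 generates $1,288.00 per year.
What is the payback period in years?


Formula: Payback = investment / annual cash flow
Substituting: Payback = $3,800.00 / $1,288.00
Payback = 2.9503 years

2.9503 years


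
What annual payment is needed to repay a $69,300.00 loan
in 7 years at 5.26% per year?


Formula: PMT = PV * r / (1 - (1+r)^(-n))
Denominator: 1 - (1 + 0.0526)^(-7) = 0.301516
Numerator: $69,300.00 * 0.0526 = 3645.18
PMT = 3645.18 / 0.301516 = $12,089.51

$12,089.51


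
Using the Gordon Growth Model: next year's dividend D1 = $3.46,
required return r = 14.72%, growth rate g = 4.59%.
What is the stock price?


Formula: P = D1 / (r - g)
Spread: r - g = 0.1472 - 0.0459 = 0.1013
Substituting: P = $3.46 / 0.1013
P = $34.16

$34.16


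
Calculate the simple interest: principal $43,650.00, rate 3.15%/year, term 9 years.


Formula: I = P * r * t
Substituting: I = $43,650.00 * 0.0315 * 9
Step: I = $43,650.00 * 0.2835
I = $12,374.78

$12,374.78


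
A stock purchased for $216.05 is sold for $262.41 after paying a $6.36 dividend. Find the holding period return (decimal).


Formula: HPR = (P1 - P0 + D) / P0
Gain: $262.41 - $216.05 + $6.36 = $52.72
HPR = $52.72 / $216.05 = 0.244

0.244


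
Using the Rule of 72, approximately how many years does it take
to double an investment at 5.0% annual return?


Formula: Years ≈ 72 / r
Substituting: Years ≈ 72 / 5.0
Years ≈ 14.4

14.4 years


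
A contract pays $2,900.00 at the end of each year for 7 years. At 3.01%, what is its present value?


Formula: PV = PMT * (1 - (1+r)^(-n)) / r
Discount factor: (1 + 0.0301)^(-7) = 0.812539
Bracket: 1 - 0.812539 = 0.187461
PV = $2,900.00 * 0.187461 / 0.0301 = $18,061.01

$18,061.01


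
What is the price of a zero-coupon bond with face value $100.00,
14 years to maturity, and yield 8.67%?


Formula: Price = FV / (1 + r)^n
Substituting: Price = $100.00 / (1 + 0.0867)^14
Discount factor: (1.0867)^14 = 3.202841
Price = $100.00 / 3.202841 = $31.22

$31.22


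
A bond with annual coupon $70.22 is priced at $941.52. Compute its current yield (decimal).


Formula: Current yield = annual coupon / price
Substituting: CY = $70.22 / $941.52
CY = 0.074582

0.074582


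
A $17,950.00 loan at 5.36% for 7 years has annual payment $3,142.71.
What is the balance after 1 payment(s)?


Formula: Balance = PV*(1+r)^k - PMT*((1+r)^k - 1)/r
Growth: (1 + 0.0536)^1 = 1.0536
Accumulated factor: ((1+r)^k - 1)/r = 1.0
Balance = $17,950.00 * 1.0536 - $3,142.71 * 1.0
Balance = $15,769.41

$15,769.41


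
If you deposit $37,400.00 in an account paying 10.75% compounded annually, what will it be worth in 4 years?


Formula: FV = P * (1 + r)^n
Substituting: FV = $37,400.00 * (1 + 0.1075)^4
Growth factor: (1.1075)^4 = 1.50444
FV = $37,400.00 * 1.50444 = $56,266.06

$56,266.06


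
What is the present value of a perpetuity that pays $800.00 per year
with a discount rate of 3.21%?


Formula: PV = C / r
Substituting: PV = $800.00 / 0.0321
PV = $24,922.12

$24,922.12


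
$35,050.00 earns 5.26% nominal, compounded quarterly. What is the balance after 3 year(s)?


Formula: FV = P * (1 + r/m)^(m*t)
Period rate: r/m = 0.0526 / 4 = 0.01315
Total periods: m*t = 4 * 3 = 12
Growth factor: (1 + 0.01315)^12 = 1.169728
FV = $35,050.00 * 1.169728 = $40,998.98

$40,998.98


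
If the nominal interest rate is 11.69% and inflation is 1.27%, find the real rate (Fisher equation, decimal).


Formula: (1 + r_real) = (1 + r_nom) / (1 + inflation)
Substituting: (1 + r_real) = 1.1169 / 1.0127
(1 + r_real) = 1.102893
r_real = 1.102893 - 1 = 0.102893

0.102893


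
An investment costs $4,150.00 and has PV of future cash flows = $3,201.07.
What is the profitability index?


Formula: PI = PV(cash flows) / initial investment
Substituting: PI = $3,201.07 / $4,150.00
PI = 0.7713

0.7713


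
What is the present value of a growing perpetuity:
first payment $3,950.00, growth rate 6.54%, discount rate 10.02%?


Formula: PV = C / (r - g)
Spread: r - g = 0.1002 - 0.0654 = 0.0348
Substituting: PV = $3,950.00 / 0.0348
PV = $113,505.75

$113,505.75


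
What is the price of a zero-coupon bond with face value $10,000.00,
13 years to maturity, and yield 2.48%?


Formula: Price = FV / (1 + r)^n
Substituting: Price = $10,000.00 / (1 + 0.0248)^13
Discount factor: (1.0248)^13 = 1.375018
Price = $10,000.00 / 1.375018 = $7,272.63

$7,272.63


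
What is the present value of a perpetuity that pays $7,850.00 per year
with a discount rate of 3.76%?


Formula: PV = C / r
Substituting: PV = $7,850.00 / 0.0376
PV = $208,776.60

$208,776.60


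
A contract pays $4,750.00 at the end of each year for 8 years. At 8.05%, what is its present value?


Formula: PV = PMT * (1 - (1+r)^(-n)) / r
Discount factor: (1 + 0.0805)^(-8) = 0.538272
Bracket: 1 - 0.538272 = 0.461728
PV = $4,750.00 * 0.461728 / 0.0805 = $27,244.82

$27,244.82


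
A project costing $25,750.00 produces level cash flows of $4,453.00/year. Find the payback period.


Formula: Payback = investment / annual cash flow
Substituting: Payback = $25,750.00 / $4,453.00
Payback = 5.7826 years

5.7826 years


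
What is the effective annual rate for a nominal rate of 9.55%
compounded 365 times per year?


Formula: EAR = (1 + r/m)^m - 1
Period rate: r/m = 0.0955 / 365 = 0.000262
Compounding: (1 + 0.000262)^365 = 1.100195
EAR = 1.100195 - 1 = 0.100195

0.100195


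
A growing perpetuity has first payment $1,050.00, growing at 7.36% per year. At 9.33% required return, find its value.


Formula: PV = C / (r - g)
Spread: r - g = 0.0933 - 0.0736 = 0.0197
Substituting: PV = $1,050.00 / 0.0197
PV = $53,299.49

$53,299.49


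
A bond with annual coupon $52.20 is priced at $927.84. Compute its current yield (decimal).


Formula: Current yield = annual coupon / price
Substituting: CY = $52.20 / $927.84
CY = 0.05626

0.05626


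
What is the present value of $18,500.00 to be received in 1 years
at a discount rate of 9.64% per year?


Formula: PV = FV / (1 + r)^n
Substituting: PV = $18,500.00 / (1 + 0.0964)^1
Discount factor: (1.0964)^1 = 1.0964
PV = $18,500.00 / 1.0964 = $16,873.40

$16,873.40


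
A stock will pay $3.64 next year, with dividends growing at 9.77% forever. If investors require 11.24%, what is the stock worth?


Formula: P = D1 / (r - g)
Spread: r - g = 0.1124 - 0.0977 = 0.0147
Substituting: P = $3.64 / 0.0147
P = $247.62

$247.62


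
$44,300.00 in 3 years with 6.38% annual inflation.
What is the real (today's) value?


Formula: Real value = nominal / (1 + inflation)^years
Price level: (1 + 0.0638)^3 = 1.203871
Real value = $44,300.00 / 1.203871 = $36,797.96

$36,797.96


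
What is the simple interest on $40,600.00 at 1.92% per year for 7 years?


Formula: I = P * r * t
Substituting: I = $40,600.00 * 0.0192 * 7
Step: I = $40,600.00 * 0.1344
I = $5,456.64

$5,456.64


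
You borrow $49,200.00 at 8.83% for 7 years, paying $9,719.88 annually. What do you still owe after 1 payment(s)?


Formula: Balance = PV*(1+r)^k - PMT*((1+r)^k - 1)/r
Growth: (1 + 0.0883)^1 = 1.0883
Accumulated factor: ((1+r)^k - 1)/r = 1.0
Balance = $49,200.00 * 1.0883 - $9,719.88 * 1.0
Balance = $43,824.48

$43,824.48


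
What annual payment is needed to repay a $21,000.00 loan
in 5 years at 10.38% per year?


Formula: PMT = PV * r / (1 - (1+r)^(-n))
Denominator: 1 - (1 + 0.1038)^(-5) = 0.389693
Numerator: $21,000.00 * 0.1038 = 2179.8
PMT = 2179.8 / 0.389693 = $5,593.63

$5,593.63


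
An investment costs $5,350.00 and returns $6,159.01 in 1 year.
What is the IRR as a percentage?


Formula: IRR = C1/C0 - 1
Substituting: IRR = $6,159.01 / $5,350.00 - 1
Ratio: 1.151217 - 1 = 0.151217
IRR = 15.1217%

15.1217%


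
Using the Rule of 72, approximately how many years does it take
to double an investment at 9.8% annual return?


Formula: Years ≈ 72 / r
Substituting: Years ≈ 72 / 9.8
Years ≈ 7.3

7.3 years


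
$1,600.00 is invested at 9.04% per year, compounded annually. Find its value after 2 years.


Formula: FV = P * (1 + r)^n
Substituting: FV = $1,600.00 * (1 + 0.0904)^2
Growth factor: (1.0904)^2 = 1.188972
FV = $1,600.00 * 1.188972 = $1,902.36

$1,902.36


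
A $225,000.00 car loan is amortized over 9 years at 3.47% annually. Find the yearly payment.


Formula: PMT = PV * r / (1 - (1+r)^(-n))
Denominator: 1 - (1 + 0.0347)^(-9) = 0.264352
Numerator: $225,000.00 * 0.0347 = 7807.5
PMT = 7807.5 / 0.264352 = $29,534.47

$29,534.47


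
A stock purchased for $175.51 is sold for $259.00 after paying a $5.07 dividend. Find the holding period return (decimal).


Formula: HPR = (P1 - P0 + D) / P0
Gain: $259.00 - $175.51 + $5.07 = $88.56
HPR = $88.56 / $175.51 = 0.5046

0.5046


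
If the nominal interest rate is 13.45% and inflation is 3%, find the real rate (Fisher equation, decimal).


Formula: (1 + r_real) = (1 + r_nom) / (1 + inflation)
Substituting: (1 + r_real) = 1.1345 / 1.03
(1 + r_real) = 1.101456
r_real = 1.101456 - 1 = 0.101456

0.101456


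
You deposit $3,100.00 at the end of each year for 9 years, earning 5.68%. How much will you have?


Formula: FV = PMT * ((1+r)^n - 1) / r
Growth factor: (1 + 0.0568)^9 = 1.644127
Numerator: 1.644127 - 1 = 0.644127
FV = $3,100.00 * 0.644127 / 0.0568 = $35,154.79

$35,154.79


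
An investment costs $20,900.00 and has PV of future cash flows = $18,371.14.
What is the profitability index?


Formula: PI = PV(cash flows) / initial investment
Substituting: PI = $18,371.14 / $20,900.00
PI = 0.879

0.879


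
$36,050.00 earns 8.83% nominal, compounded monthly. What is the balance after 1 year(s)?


Formula: FV = P * (1 + r/m)^(m*t)
Period rate: r/m = 0.0883 / 12 = 0.007358
Total periods: m*t = 12 * 1 = 12
Growth factor: (1 + 0.007358)^12 = 1.091963
FV = $36,050.00 * 1.091963 = $39,365.26

$39,365.26


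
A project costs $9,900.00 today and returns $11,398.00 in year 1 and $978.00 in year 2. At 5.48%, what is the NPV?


Formula: NPV = C0 + C1/(1+r) + C2/(1+r)^2
Discount C1: $11,398.00 / (1 + 0.0548) = $10,805.84
Discount C2: $978.00 / (1 + 0.0548)^2 = $879.02
NPV = -$9,900.00 + $10,805.84 + $879.02 = $1,784.86

$1,784.86


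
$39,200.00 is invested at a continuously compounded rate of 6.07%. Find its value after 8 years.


Formula: FV = P * e^(r*t)
Exponent: r*t = 0.0607 * 8 = 0.4856
e^(0.4856) = 1.62515
FV = $39,200.00 * 1.62515 = $63,705.87

$63,705.87


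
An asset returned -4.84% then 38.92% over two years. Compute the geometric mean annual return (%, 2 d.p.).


Formula: Geometric mean = ((1+r1)*(1+r2))^(1/2) - 1
Product: (1 + -0.0484) * (1 + 0.3892) = 0.9516 * 1.3892 = 1.321963
Square root: 1.321963^0.5 = 1.149766
Geometric mean = 1.149766 - 1 = 0.149766
As percentage: 14.98%

14.98%


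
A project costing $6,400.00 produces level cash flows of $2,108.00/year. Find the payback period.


Formula: Payback = investment / annual cash flow
Substituting: Payback = $6,400.00 / $2,108.00
Payback = 3.0361 years

3.0361 years


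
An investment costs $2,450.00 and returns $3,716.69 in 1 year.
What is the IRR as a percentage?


Formula: IRR = C1/C0 - 1
Substituting: IRR = $3,716.69 / $2,450.00 - 1
Ratio: 1.517016 - 1 = 0.517016
IRR = 51.7016%

51.7016%


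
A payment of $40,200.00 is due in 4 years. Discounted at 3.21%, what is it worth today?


Formula: PV = FV / (1 + r)^n
Substituting: PV = $40,200.00 / (1 + 0.0321)^4
Discount factor: (1.0321)^4 = 1.134716
PV = $40,200.00 / 1.134716 = $35,427.37

$35,427.37


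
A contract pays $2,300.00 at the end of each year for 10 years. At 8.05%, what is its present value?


Formula: PV = PMT * (1 - (1+r)^(-n)) / r
Discount factor: (1 + 0.0805)^(-10) = 0.461055
Bracket: 1 - 0.461055 = 0.538945
PV = $2,300.00 * 0.538945 / 0.0805 = $15,398.44

$15,398.44


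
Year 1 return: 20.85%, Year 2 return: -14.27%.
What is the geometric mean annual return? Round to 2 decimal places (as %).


Formula: Geometric mean = ((1+r1)*(1+r2))^(1/2) - 1
Product: (1 + 0.2085) * (1 + -0.1427) = 1.2085 * 0.8573 = 1.036047
Square root: 1.036047^0.5 = 1.017864
Geometric mean = 1.017864 - 1 = 0.017864
As percentage: 1.79%

1.79%


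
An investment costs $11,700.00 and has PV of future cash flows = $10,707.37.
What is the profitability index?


Formula: PI = PV(cash flows) / initial investment
Substituting: PI = $10,707.37 / $11,700.00
PI = 0.9152

0.9152


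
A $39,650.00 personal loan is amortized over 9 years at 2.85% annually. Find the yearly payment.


Formula: PMT = PV * r / (1 - (1+r)^(-n))
Denominator: 1 - (1 + 0.0285)^(-9) = 0.223464
Numerator: $39,650.00 * 0.0285 = 1130.025
PMT = 1130.025 / 0.223464 = $5,056.84

$5,056.84


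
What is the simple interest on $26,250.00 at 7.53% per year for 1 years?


Formula: I = P * r * t
Substituting: I = $26,250.00 * 0.0753 * 1
Step: I = $26,250.00 * 0.0753
I = $1,976.63

$1,976.63


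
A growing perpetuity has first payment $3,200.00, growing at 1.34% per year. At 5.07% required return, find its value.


Formula: PV = C / (r - g)
Spread: r - g = 0.0507 - 0.0134 = 0.0373
Substituting: PV = $3,200.00 / 0.0373
PV = $85,790.88

$85,790.88


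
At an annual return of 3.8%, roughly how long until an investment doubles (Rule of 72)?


Formula: Years ≈ 72 / r
Substituting: Years ≈ 72 / 3.8
Years ≈ 18.9

18.9 years


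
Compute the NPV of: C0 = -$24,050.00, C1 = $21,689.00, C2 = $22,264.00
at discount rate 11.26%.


Formula: NPV = C0 + C1/(1+r) + C2/(1+r)^2
Discount C1: $21,689.00 / (1 + 0.1126) = $19,493.98
Discount C2: $22,264.00 / (1 + 0.1126)^2 = $17,985.61
NPV = -$24,050.00 + $19,493.98 + $17,985.61 = $13,429.58

$13,429.58


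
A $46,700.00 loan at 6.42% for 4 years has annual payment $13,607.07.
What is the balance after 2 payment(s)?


Formula: Balance = PV*(1+r)^k - PMT*((1+r)^k - 1)/r
Growth: (1 + 0.0642)^2 = 1.132522
Accumulated factor: ((1+r)^k - 1)/r = 2.0642
Balance = $46,700.00 * 1.132522 - $13,607.07 * 2.0642
Balance = $24,801.05

$24,801.05


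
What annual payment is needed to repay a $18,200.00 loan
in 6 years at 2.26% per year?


Formula: PMT = PV * r / (1 - (1+r)^(-n))
Denominator: 1 - (1 + 0.0226)^(-6) = 0.125489
Numerator: $18,200.00 * 0.0226 = 411.32
PMT = 411.32 / 0.125489 = $3,277.74

$3,277.74


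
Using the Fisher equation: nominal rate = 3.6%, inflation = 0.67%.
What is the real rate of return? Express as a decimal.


Formula: (1 + r_real) = (1 + r_nom) / (1 + inflation)
Substituting: (1 + r_real) = 1.036 / 1.0067
(1 + r_real) = 1.029105
r_real = 1.029105 - 1 = 0.029105

0.029105


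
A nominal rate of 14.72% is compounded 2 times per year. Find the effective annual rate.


Formula: EAR = (1 + r/m)^m - 1
Period rate: r/m = 0.1472 / 2 = 0.0736
Compounding: (1 + 0.0736)^2 = 1.152617
EAR = 1.152617 - 1 = 0.152617

0.152617


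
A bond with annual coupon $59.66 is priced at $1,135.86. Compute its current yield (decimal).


Formula: Current yield = annual coupon / price
Substituting: CY = $59.66 / $1,135.86
CY = 0.052524

0.052524


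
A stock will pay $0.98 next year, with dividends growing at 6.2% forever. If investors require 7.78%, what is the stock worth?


Formula: P = D1 / (r - g)
Spread: r - g = 0.0778 - 0.062 = 0.0158
Substituting: P = $0.98 / 0.0158
P = $62.03

$62.03


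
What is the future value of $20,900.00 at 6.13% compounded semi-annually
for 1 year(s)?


Formula: FV = P * (1 + r/m)^(m*t)
Period rate: r/m = 0.0613 / 2 = 0.03065
Total periods: m*t = 2 * 1 = 2
Growth factor: (1 + 0.03065)^2 = 1.062239
FV = $20,900.00 * 1.062239 = $22,200.80

$22,200.80


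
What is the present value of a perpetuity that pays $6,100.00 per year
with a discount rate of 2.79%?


Formula: PV = C / r
Substituting: PV = $6,100.00 / 0.0279
PV = $218,637.99

$218,637.99


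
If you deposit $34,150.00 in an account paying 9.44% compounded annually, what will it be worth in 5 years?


Formula: FV = P * (1 + r)^n
Substituting: FV = $34,150.00 * (1 + 0.0944)^5
Growth factor: (1.0944)^5 = 1.56993
FV = $34,150.00 * 1.56993 = $53,613.13

$53,613.13


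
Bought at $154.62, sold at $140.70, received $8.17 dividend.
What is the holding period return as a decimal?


Formula: HPR = (P1 - P0 + D) / P0
Gain: $140.70 - $154.62 + $8.17 = -$5.75
HPR = -$5.75 / $154.62 = -0.0372

-0.0372


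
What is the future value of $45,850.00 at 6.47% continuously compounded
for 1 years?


Formula: FV = P * e^(r*t)
Exponent: r*t = 0.0647 * 1 = 0.0647
e^(0.0647) = 1.066839
FV = $45,850.00 * 1.066839 = $48,914.56

$48,914.56


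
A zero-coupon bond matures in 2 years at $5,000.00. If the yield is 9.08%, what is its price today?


Formula: Price = FV / (1 + r)^n
Substituting: Price = $5,000.00 / (1 + 0.0908)^2
Discount factor: (1.0908)^2 = 1.189845
Price = $5,000.00 / 1.189845 = $4,202.23

$4,202.23


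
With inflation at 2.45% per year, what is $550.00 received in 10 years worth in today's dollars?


Formula: Real value = nominal / (1 + inflation)^years
Price level: (1 + 0.0245)^10 = 1.273854
Real value = $550.00 / 1.273854 = $431.76

$431.76


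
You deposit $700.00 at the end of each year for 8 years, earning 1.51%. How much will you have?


Formula: FV = PMT * ((1+r)^n - 1) / r
Growth factor: (1 + 0.0151)^8 = 1.127381
Numerator: 1.127381 - 1 = 0.127381
FV = $700.00 * 0.127381 / 0.0151 = $5,905.07

$5,905.07


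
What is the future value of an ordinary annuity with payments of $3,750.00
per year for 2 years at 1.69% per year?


Formula: FV = PMT * ((1+r)^n - 1) / r
Growth factor: (1 + 0.0169)^2 = 1.034086
Numerator: 1.034086 - 1 = 0.034086
FV = $3,750.00 * 0.034086 / 0.0169 = $7,563.38

$7,563.38


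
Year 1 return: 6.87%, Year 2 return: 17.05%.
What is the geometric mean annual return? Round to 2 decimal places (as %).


Formula: Geometric mean = ((1+r1)*(1+r2))^(1/2) - 1
Product: (1 + 0.0687) * (1 + 0.1705) = 1.0687 * 1.1705 = 1.250913
Square root: 1.250913^0.5 = 1.118442
Geometric mean = 1.118442 - 1 = 0.118442
As percentage: 11.84%

11.84%


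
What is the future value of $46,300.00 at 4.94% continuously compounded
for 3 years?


Formula: FV = P * e^(r*t)
Exponent: r*t = 0.0494 * 3 = 0.1482
e^(0.1482) = 1.159745
FV = $46,300.00 * 1.159745 = $53,696.19

$53,696.19


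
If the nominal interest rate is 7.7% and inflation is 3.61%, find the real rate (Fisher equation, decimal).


Formula: (1 + r_real) = (1 + r_nom) / (1 + inflation)
Substituting: (1 + r_real) = 1.077 / 1.0361
(1 + r_real) = 1.039475
r_real = 1.039475 - 1 = 0.039475

0.039475


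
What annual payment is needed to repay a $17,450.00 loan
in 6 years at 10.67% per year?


Formula: PMT = PV * r / (1 - (1+r)^(-n))
Denominator: 1 - (1 + 0.1067)^(-6) = 0.455722
Numerator: $17,450.00 * 0.1067 = 1861.915
PMT = 1861.915 / 0.455722 = $4,085.64

$4,085.64


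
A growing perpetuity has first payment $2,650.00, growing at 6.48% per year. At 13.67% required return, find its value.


Formula: PV = C / (r - g)
Spread: r - g = 0.1367 - 0.0648 = 0.0719
Substituting: PV = $2,650.00 / 0.0719
PV = $36,856.75

$36,856.75


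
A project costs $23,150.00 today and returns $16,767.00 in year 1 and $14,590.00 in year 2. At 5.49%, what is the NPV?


Formula: NPV = C0 + C1/(1+r) + C2/(1+r)^2
Discount C1: $16,767.00 / (1 + 0.0549) = $15,894.40
Discount C2: $14,590.00 / (1 + 0.0549)^2 = $13,110.91
NPV = -$23,150.00 + $15,894.40 + $13,110.91 = $5,855.30

$5,855.30


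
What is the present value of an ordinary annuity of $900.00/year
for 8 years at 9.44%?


Formula: PV = PMT * (1 - (1+r)^(-n)) / r
Discount factor: (1 + 0.0944)^(-8) = 0.48595
Bracket: 1 - 0.48595 = 0.51405
PV = $900.00 * 0.51405 / 0.0944 = $4,900.90

$4,900.90


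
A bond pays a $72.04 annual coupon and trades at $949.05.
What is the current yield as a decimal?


Formula: Current yield = annual coupon / price
Substituting: CY = $72.04 / $949.05
CY = 0.075907

0.075907


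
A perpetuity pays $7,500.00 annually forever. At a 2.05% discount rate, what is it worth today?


Formula: PV = C / r
Substituting: PV = $7,500.00 / 0.0205
PV = $365,853.66

$365,853.66


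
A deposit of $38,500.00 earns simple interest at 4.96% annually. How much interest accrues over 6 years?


Formula: I = P * r * t
Substituting: I = $38,500.00 * 0.0496 * 6
Step: I = $38,500.00 * 0.2976
I = $11,457.60

$11,457.60


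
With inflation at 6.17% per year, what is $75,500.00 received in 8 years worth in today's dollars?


Formula: Real value = nominal / (1 + inflation)^years
Price level: (1 + 0.0617)^8 = 1.614413
Real value = $75,500.00 / 1.614413 = $46,766.24

$46,766.24


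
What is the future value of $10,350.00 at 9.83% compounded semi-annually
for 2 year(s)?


Formula: FV = P * (1 + r/m)^(m*t)
Period rate: r/m = 0.0983 / 2 = 0.04915
Total periods: m*t = 2 * 2 = 4
Growth factor: (1 + 0.04915)^4 = 1.211575
FV = $10,350.00 * 1.211575 = $12,539.80

$12,539.80


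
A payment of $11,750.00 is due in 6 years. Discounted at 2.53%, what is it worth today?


Formula: PV = FV / (1 + r)^n
Substituting: PV = $11,750.00 / (1 + 0.0253)^6
Discount factor: (1.0253)^6 = 1.161731
PV = $11,750.00 / 1.161731 = $10,114.21

$10,114.21


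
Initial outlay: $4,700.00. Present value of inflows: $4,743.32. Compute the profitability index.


Formula: PI = PV(cash flows) / initial investment
Substituting: PI = $4,743.32 / $4,700.00
PI = 1.0092

1.0092


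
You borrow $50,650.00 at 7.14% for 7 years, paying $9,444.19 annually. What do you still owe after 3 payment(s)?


Formula: Balance = PV*(1+r)^k - PMT*((1+r)^k - 1)/r
Growth: (1 + 0.0714)^3 = 1.229858
Accumulated factor: ((1+r)^k - 1)/r = 3.219298
Balance = $50,650.00 * 1.229858 - $9,444.19 * 3.219298
Balance = $31,888.64

$31,888.64


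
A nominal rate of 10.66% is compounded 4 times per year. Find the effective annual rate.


Formula: EAR = (1 + r/m)^m - 1
Period rate: r/m = 0.1066 / 4 = 0.02665
Compounding: (1 + 0.02665)^4 = 1.110938
EAR = 1.110938 - 1 = 0.110938

0.110938


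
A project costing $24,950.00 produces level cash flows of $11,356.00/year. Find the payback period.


Formula: Payback = investment / annual cash flow
Substituting: Payback = $24,950.00 / $11,356.00
Payback = 2.1971 years

2.1971 years


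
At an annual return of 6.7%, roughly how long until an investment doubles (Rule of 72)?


Formula: Years ≈ 72 / r
Substituting: Years ≈ 72 / 6.7
Years ≈ 10.7

10.7 years


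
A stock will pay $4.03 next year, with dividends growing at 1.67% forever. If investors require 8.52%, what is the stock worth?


Formula: P = D1 / (r - g)
Spread: r - g = 0.0852 - 0.0167 = 0.0685
Substituting: P = $4.03 / 0.0685
P = $58.83

$58.83


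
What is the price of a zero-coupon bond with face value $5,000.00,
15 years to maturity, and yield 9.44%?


Formula: Price = FV / (1 + r)^n
Substituting: Price = $5,000.00 / (1 + 0.0944)^15
Discount factor: (1.0944)^15 = 3.869379
Price = $5,000.00 / 3.869379 = $1,292.20

$1,292.20


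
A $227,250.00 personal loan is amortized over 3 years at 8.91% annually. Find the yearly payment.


Formula: PMT = PV * r / (1 - (1+r)^(-n))
Denominator: 1 - (1 + 0.0891)^(-3) = 0.225901
Numerator: $227,250.00 * 0.0891 = 20247.975
PMT = 20247.975 / 0.225901 = $89,632.23

$89,632.23


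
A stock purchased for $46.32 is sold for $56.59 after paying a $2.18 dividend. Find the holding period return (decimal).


Formula: HPR = (P1 - P0 + D) / P0
Gain: $56.59 - $46.32 + $2.18 = $12.45
HPR = $12.45 / $46.32 = 0.2688

0.2688


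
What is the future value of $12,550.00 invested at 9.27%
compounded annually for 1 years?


Formula: FV = P * (1 + r)^n
Substituting: FV = $12,550.00 * (1 + 0.0927)^1
Growth factor: (1.0927)^1 = 1.0927
FV = $12,550.00 * 1.0927 = $13,713.39

$13,713.39


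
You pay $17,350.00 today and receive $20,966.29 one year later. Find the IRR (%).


Formula: IRR = C1/C0 - 1
Substituting: IRR = $20,966.29 / $17,350.00 - 1
Ratio: 1.208432 - 1 = 0.208432
IRR = 20.8432%

20.8432%


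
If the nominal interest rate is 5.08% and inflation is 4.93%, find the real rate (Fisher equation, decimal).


Formula: (1 + r_real) = (1 + r_nom) / (1 + inflation)
Substituting: (1 + r_real) = 1.0508 / 1.0493
(1 + r_real) = 1.00143
r_real = 1.00143 - 1 = 0.00143

0.00143


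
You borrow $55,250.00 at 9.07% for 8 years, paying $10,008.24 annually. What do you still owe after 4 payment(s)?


Formula: Balance = PV*(1+r)^k - PMT*((1+r)^k - 1)/r
Growth: (1 + 0.0907)^4 = 1.415211
Accumulated factor: ((1+r)^k - 1)/r = 4.577852
Balance = $55,250.00 * 1.415211 - $10,008.24 * 4.577852
Balance = $32,374.18

$32,374.18


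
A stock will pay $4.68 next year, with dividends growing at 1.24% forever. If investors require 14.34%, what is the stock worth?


Formula: P = D1 / (r - g)
Spread: r - g = 0.1434 - 0.0124 = 0.131
Substituting: P = $4.68 / 0.131
P = $35.73

$35.73


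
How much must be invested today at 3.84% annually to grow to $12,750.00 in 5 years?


Formula: PV = FV / (1 + r)^n
Substituting: PV = $12,750.00 / (1 + 0.0384)^5
Discount factor: (1.0384)^5 = 1.207323
PV = $12,750.00 / 1.207323 = $10,560.56

$10,560.56


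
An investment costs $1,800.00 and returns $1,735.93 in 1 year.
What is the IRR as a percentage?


Formula: IRR = C1/C0 - 1
Substituting: IRR = $1,735.93 / $1,800.00 - 1
Ratio: 0.964406 - 1 = -0.035594
IRR = -3.5594%

-3.5594%


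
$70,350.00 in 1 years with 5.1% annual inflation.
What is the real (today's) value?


Formula: Real value = nominal / (1 + inflation)^years
Price level: (1 + 0.051)^1 = 1.051
Real value = $70,350.00 / 1.051 = $66,936.25

$66,936.25


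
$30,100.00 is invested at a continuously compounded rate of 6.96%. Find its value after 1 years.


Formula: FV = P * e^(r*t)
Exponent: r*t = 0.0696 * 1 = 0.0696
e^(0.0696) = 1.072079
FV = $30,100.00 * 1.072079 = $32,269.59

$32,269.59


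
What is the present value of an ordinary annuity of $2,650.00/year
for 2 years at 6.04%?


Formula: PV = PMT * (1 - (1+r)^(-n)) / r
Discount factor: (1 + 0.0604)^(-2) = 0.889325
Bracket: 1 - 0.889325 = 0.110675
PV = $2,650.00 * 0.110675 / 0.0604 = $4,855.77

$4,855.77


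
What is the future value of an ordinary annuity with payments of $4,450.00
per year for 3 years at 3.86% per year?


Formula: FV = PMT * ((1+r)^n - 1) / r
Growth factor: (1 + 0.0386)^3 = 1.120327
Numerator: 1.120327 - 1 = 0.120327
FV = $4,450.00 * 0.120327 / 0.0386 = $13,871.94

$13,871.94


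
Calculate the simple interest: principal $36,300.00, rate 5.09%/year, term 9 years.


Formula: I = P * r * t
Substituting: I = $36,300.00 * 0.0509 * 9
Step: I = $36,300.00 * 0.4581
I = $16,629.03

$16,629.03


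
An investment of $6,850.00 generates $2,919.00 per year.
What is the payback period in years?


Formula: Payback = investment / annual cash flow
Substituting: Payback = $6,850.00 / $2,919.00
Payback = 2.3467 years

2.3467 years


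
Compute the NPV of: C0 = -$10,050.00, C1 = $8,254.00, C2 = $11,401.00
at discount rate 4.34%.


Formula: NPV = C0 + C1/(1+r) + C2/(1+r)^2
Discount C1: $8,254.00 / (1 + 0.0434) = $7,910.68
Discount C2: $11,401.00 / (1 + 0.0434)^2 = $10,472.28
NPV = -$10,050.00 + $7,910.68 + $10,472.28 = $8,332.96

$8,332.96


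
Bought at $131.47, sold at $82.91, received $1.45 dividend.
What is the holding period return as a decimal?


Formula: HPR = (P1 - P0 + D) / P0
Gain: $82.91 - $131.47 + $1.45 = -$47.11
HPR = -$47.11 / $131.47 = -0.3583

-0.3583


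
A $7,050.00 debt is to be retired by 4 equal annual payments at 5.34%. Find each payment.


Formula: PMT = PV * r / (1 - (1+r)^(-n))
Denominator: 1 - (1 + 0.0534)^(-4) = 0.187868
Numerator: $7,050.00 * 0.0534 = 376.47
PMT = 376.47 / 0.187868 = $2,003.91

$2,003.91


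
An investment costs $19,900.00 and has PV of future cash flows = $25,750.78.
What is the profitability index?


Formula: PI = PV(cash flows) / initial investment
Substituting: PI = $25,750.78 / $19,900.00
PI = 1.294

1.294


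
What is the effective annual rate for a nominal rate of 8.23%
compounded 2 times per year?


Formula: EAR = (1 + r/m)^m - 1
Period rate: r/m = 0.0823 / 2 = 0.04115
Compounding: (1 + 0.04115)^2 = 1.083993
EAR = 1.083993 - 1 = 0.083993

0.083993


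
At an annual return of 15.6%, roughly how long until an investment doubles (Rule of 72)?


Formula: Years ≈ 72 / r
Substituting: Years ≈ 72 / 15.6
Years ≈ 4.6

4.6 years


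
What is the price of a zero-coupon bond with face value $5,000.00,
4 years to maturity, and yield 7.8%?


Formula: Price = FV / (1 + r)^n
Substituting: Price = $5,000.00 / (1 + 0.078)^4
Discount factor: (1.078)^4 = 1.350439
Price = $5,000.00 / 1.350439 = $3,702.50

$3,702.50


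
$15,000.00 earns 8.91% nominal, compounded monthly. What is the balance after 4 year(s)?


Formula: FV = P * (1 + r/m)^(m*t)
Period rate: r/m = 0.0891 / 12 = 0.007425
Total periods: m*t = 12 * 4 = 48
Growth factor: (1 + 0.007425)^48 = 1.4263
FV = $15,000.00 * 1.4263 = $21,394.49

$21,394.49


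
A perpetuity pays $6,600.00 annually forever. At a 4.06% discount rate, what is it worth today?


Formula: PV = C / r
Substituting: PV = $6,600.00 / 0.0406
PV = $162,561.58

$162,561.58


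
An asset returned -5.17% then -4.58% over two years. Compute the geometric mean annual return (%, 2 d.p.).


Formula: Geometric mean = ((1+r1)*(1+r2))^(1/2) - 1
Product: (1 + -0.0517) * (1 + -0.0458) = 0.9483 * 0.9542 = 0.904868
Square root: 0.904868^0.5 = 0.951245
Geometric mean = 0.951245 - 1 = -0.048755
As percentage: -4.88%

-4.88%


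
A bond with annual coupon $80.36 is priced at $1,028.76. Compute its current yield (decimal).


Formula: Current yield = annual coupon / price
Substituting: CY = $80.36 / $1,028.76
CY = 0.078113

0.078113


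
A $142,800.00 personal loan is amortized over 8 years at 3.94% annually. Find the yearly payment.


Formula: PMT = PV * r / (1 - (1+r)^(-n))
Denominator: 1 - (1 + 0.0394)^(-8) = 0.265929
Numerator: $142,800.00 * 0.0394 = 5626.32
PMT = 5626.32 / 0.265929 = $21,157.26

$21,157.26


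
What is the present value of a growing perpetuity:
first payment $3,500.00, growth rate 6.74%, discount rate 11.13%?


Formula: PV = C / (r - g)
Spread: r - g = 0.1113 - 0.0674 = 0.0439
Substituting: PV = $3,500.00 / 0.0439
PV = $79,726.65

$79,726.65


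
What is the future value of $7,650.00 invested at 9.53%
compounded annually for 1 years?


Formula: FV = P * (1 + r)^n
Substituting: FV = $7,650.00 * (1 + 0.0953)^1
Growth factor: (1.0953)^1 = 1.0953
FV = $7,650.00 * 1.0953 = $8,379.05

$8,379.05


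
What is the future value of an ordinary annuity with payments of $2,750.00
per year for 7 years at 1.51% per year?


Formula: FV = PMT * ((1+r)^n - 1) / r
Growth factor: (1 + 0.0151)^7 = 1.110611
Numerator: 1.110611 - 1 = 0.110611
FV = $2,750.00 * 0.110611 / 0.0151 = $20,144.31

$20,144.31
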